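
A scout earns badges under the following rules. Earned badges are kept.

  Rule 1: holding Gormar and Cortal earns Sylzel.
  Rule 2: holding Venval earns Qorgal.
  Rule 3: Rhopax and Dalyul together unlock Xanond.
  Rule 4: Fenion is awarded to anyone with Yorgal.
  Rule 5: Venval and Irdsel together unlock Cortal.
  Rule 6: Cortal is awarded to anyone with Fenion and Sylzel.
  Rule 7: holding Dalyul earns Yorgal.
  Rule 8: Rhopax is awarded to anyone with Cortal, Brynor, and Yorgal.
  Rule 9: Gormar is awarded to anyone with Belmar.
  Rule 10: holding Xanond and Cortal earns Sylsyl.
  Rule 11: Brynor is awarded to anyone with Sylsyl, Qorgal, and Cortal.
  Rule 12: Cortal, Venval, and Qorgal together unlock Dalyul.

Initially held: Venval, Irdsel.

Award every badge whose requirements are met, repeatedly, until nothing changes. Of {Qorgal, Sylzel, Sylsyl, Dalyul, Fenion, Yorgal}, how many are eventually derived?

4

With Venval and Irdsel, Cortal is earned (Rule 5).
With Venval, Qorgal is earned (Rule 2).
With Cortal, Venval, and Qorgal, Dalyul is earned (Rule 12).
With Dalyul, Yorgal is earned (Rule 7).
With Yorgal, Fenion is earned (Rule 4).
Qorgal: reached.
Sylzel would need Gormar and Cortal (Rule 1), but Gormar is never earned.
Sylsyl would need Xanond and Cortal (Rule 10), but Xanond is never earned.
Dalyul: reached.
Fenion: reached.
Yorgal: reached.
Reached: Qorgal, Dalyul, Fenion, and Yorgal — 4 of the 6.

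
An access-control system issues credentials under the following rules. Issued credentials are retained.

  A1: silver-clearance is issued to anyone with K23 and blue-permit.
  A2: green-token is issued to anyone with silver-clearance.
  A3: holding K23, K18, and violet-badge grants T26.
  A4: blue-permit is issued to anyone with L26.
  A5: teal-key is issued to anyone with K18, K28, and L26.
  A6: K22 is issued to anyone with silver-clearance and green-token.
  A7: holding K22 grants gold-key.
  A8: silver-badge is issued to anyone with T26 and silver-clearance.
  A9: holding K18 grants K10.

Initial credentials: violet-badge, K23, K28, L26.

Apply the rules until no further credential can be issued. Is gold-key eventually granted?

Yes

Holding L26 grants blue-permit (A4).
Holding K23 and blue-permit grants silver-clearance (A1).
Holding silver-clearance grants green-token (A2).
Holding silver-clearance and green-token grants K22 (A6).
Holding K22 grants gold-key (A7).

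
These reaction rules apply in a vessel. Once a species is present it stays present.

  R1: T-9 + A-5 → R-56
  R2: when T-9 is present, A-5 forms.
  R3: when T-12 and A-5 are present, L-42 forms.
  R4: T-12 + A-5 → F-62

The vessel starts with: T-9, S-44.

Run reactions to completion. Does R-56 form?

T-9 present → A-5 forms (R2).
T-9 and A-5 present → R-56 forms (R1).

Yes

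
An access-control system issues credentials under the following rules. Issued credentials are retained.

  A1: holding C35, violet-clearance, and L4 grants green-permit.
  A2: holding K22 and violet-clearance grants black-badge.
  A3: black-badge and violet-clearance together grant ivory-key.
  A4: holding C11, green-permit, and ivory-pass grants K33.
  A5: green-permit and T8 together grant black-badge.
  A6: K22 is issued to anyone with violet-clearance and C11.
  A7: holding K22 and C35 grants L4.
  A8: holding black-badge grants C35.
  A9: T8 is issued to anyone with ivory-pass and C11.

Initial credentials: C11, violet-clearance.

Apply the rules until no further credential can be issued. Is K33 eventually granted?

No

K33 would need C11, green-permit, and ivory-pass (A4), but ivory-pass is never granted.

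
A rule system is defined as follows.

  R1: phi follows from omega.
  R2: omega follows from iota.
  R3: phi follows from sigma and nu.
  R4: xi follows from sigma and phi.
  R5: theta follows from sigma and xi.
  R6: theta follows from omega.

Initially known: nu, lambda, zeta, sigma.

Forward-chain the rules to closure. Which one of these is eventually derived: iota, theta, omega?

From sigma and nu, R3 gives phi.
sigma and phi hold, so xi follows (R4).
From sigma and xi, R5 gives theta.
omega would need iota (R2), but iota is never established. No rule produces iota, and it is not given.

theta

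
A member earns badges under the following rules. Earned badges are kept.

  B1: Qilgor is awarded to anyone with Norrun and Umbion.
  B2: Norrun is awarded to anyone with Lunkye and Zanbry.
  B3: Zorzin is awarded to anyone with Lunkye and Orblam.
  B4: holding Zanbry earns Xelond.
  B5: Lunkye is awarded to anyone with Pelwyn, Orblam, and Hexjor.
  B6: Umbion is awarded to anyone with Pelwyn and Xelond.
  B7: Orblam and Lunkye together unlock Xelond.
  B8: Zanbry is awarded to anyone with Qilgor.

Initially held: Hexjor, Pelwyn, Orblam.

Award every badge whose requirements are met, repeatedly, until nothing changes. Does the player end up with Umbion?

Yes

With Pelwyn, Orblam, and Hexjor, Lunkye is earned (B5).
With Orblam and Lunkye, Xelond is earned (B7).
With Pelwyn and Xelond, Umbion is earned (B6).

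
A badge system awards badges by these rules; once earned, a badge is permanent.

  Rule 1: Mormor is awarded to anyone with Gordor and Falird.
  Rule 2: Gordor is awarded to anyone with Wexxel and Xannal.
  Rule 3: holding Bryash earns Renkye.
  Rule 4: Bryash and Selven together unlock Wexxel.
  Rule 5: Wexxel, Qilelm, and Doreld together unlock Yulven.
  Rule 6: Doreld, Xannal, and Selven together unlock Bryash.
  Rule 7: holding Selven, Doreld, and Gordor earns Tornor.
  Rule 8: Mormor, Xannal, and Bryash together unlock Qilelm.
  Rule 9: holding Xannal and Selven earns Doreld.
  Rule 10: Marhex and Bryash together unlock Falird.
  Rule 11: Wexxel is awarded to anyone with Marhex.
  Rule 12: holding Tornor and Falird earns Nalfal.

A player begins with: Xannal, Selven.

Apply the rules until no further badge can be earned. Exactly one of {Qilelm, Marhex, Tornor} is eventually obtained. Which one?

With Xannal and Selven, Doreld is earned (Rule 9).
With Doreld, Xannal, and Selven, Bryash is earned (Rule 6).
With Bryash and Selven, Wexxel is earned (Rule 4).
With Wexxel and Xannal, Gordor is earned (Rule 2).
With Selven, Doreld, and Gordor, Tornor is earned (Rule 7).
Qilelm would need Mormor, Xannal, and Bryash (Rule 8), but Mormor is never earned. No rule produces Marhex, and it is not given.

Tornor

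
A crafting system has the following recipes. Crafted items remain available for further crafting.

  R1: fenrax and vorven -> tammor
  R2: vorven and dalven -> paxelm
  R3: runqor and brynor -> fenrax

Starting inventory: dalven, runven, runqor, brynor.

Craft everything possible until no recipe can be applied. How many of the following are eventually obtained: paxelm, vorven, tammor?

paxelm would need vorven and dalven (R2), but vorven is never obtained.
No rule produces vorven, and it is not given.
tammor would need fenrax and vorven (R1), but vorven is never obtained.
None of the 3 are reached.

0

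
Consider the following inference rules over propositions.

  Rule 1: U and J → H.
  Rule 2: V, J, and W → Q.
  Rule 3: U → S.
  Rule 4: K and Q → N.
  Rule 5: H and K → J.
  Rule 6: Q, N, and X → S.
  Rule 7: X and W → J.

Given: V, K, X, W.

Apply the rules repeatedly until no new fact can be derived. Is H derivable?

H would need U and J (Rule 1), but U is never established.

No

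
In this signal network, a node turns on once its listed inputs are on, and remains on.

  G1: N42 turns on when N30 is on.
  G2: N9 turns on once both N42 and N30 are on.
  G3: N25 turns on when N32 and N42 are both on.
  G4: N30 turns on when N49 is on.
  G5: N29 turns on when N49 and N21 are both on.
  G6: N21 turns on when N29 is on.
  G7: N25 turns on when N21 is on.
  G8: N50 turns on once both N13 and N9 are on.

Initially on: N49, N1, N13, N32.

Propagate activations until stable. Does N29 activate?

N29 would need N49 and N21 (G5), but N21 never turns on.

No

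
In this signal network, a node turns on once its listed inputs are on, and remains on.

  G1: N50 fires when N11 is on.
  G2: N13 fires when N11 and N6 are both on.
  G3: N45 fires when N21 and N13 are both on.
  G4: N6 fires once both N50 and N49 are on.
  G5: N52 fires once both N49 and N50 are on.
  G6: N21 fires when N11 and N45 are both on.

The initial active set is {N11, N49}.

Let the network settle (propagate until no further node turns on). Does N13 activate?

N11 is on, so N50 fires (G1).
N50 and N49 are on, so N6 fires (G4).
G2: N11 and N6 on → N13 on.

Yes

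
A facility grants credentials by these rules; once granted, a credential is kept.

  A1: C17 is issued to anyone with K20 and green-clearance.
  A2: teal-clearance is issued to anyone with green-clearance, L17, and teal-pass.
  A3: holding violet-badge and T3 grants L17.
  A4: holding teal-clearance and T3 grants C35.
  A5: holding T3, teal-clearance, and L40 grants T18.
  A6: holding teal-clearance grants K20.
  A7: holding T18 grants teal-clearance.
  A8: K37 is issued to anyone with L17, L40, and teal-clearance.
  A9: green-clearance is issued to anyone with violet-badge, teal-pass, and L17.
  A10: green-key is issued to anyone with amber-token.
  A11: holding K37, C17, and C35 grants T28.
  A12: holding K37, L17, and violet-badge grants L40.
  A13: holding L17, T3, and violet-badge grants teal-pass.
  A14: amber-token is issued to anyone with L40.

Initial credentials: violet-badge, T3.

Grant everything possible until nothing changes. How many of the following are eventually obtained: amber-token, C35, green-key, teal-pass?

Holding violet-badge and T3 grants L17 (A3).
Holding L17, T3, and violet-badge grants teal-pass (A13).
Holding violet-badge, teal-pass, and L17 grants green-clearance (A9).
Holding green-clearance, L17, and teal-pass grants teal-clearance (A2).
Holding teal-clearance and T3 grants C35 (A4).
amber-token would need L40 (A14), but L40 is never granted.
C35: reached.
green-key would need amber-token (A10), but amber-token is never granted.
teal-pass: reached.
Reached: C35 and teal-pass — 2 of the 4.

2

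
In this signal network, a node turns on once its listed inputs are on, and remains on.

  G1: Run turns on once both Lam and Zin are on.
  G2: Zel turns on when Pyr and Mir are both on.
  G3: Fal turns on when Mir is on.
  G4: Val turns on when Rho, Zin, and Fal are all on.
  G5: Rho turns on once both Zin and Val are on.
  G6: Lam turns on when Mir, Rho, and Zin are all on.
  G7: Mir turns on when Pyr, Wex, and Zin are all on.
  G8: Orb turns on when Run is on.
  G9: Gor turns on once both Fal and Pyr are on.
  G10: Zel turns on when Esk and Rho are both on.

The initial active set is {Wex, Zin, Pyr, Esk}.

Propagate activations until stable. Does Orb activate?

Orb would need Run (G8), but Run never turns on.

No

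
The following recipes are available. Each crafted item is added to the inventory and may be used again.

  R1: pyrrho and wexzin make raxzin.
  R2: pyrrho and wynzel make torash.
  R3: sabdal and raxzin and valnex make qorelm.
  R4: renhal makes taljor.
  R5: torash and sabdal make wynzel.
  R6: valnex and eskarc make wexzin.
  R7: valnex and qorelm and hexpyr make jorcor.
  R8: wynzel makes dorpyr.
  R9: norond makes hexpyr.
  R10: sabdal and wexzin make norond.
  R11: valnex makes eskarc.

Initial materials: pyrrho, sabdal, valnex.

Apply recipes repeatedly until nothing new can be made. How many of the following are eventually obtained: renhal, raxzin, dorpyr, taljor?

1

Using R11, valnex makes eskarc.
valnex and eskarc → wexzin (R6).
pyrrho and wexzin → raxzin (R1).
No rule produces renhal, and it is not given.
raxzin: reached.
dorpyr would need wynzel (R8), but wynzel is never obtained.
taljor would need renhal (R4), but renhal is never obtained.
Reached: raxzin — 1 of the 4.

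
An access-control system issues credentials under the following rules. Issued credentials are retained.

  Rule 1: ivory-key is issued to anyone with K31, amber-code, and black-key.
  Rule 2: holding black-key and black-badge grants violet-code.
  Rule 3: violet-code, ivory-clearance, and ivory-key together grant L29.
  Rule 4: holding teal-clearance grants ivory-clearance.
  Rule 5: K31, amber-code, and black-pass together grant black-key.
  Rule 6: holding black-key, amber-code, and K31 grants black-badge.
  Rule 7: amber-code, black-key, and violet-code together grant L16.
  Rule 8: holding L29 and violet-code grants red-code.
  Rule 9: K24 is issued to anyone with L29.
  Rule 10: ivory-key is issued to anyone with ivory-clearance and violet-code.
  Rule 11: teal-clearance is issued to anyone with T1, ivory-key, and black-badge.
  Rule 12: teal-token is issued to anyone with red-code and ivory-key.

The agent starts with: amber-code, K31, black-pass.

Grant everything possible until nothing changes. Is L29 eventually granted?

L29 would need violet-code, ivory-clearance, and ivory-key (Rule 3), but ivory-clearance is never granted.

No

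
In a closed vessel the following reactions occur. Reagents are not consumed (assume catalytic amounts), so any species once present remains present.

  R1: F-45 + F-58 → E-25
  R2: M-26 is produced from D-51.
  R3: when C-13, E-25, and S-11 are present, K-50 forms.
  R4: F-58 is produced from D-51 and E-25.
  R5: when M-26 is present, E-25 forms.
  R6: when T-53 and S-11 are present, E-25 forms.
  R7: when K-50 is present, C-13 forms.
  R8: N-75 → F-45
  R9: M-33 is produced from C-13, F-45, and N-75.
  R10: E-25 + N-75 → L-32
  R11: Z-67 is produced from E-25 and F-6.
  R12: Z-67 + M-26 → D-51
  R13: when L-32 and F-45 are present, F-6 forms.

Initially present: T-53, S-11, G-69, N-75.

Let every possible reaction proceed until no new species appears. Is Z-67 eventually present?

Yes

T-53 and S-11 present → E-25 forms (R6).
N-75 present → F-45 forms (R8).
E-25 and N-75 present → L-32 forms (R10).
L-32 and F-45 present → F-6 forms (R13).
E-25 and F-6 present → Z-67 forms (R11).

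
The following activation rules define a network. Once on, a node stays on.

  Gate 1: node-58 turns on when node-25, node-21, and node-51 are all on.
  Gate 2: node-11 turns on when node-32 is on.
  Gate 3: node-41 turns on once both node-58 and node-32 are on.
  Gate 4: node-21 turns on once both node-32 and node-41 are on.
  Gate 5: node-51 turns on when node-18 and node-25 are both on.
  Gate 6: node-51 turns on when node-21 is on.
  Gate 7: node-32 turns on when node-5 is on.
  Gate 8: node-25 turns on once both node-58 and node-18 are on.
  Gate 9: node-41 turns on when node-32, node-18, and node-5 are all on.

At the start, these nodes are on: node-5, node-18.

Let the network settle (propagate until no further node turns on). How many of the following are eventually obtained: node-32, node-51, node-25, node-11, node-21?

node-5 is on, so node-32 turns on (Gate 7).
node-32, node-18, and node-5 are on, so node-41 turns on (Gate 9).
node-32 is on, so node-11 turns on (Gate 2).
node-32 and node-41 are on, so node-21 turns on (Gate 4).
Gate 6: node-21 on → node-51 on.
node-32: reached.
node-51: reached.
node-25 would need node-58 and node-18 (Gate 8), but node-58 never turns on.
node-11: reached.
node-21: reached.
Reached: node-32, node-51, node-11, and node-21 — 4 of the 5.

4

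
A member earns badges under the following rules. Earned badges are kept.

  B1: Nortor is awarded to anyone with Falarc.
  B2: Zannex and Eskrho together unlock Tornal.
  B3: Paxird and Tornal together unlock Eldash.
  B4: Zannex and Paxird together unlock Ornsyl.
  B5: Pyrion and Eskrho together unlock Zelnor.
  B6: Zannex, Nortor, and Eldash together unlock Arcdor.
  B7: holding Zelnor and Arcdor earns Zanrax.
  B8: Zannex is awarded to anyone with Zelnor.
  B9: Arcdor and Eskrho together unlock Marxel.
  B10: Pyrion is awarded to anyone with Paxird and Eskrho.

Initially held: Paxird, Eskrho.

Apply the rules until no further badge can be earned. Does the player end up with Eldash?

Yes

With Paxird and Eskrho, Pyrion is earned (B10).
With Pyrion and Eskrho, Zelnor is earned (B5).
With Zelnor, Zannex is earned (B8).
With Zannex and Eskrho, Tornal is earned (B2).
With Paxird and Tornal, Eldash is earned (B3).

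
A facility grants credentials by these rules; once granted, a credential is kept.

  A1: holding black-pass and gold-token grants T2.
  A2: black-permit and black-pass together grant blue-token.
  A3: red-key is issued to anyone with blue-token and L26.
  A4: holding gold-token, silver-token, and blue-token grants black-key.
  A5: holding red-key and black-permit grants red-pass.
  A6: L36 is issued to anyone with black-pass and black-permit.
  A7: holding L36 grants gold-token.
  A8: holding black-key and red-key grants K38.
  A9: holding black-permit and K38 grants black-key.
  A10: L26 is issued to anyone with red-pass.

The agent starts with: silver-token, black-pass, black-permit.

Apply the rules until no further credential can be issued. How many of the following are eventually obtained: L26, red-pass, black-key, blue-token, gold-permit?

2

Holding black-permit and black-pass grants blue-token (A2).
Holding black-pass and black-permit grants L36 (A6).
Holding L36 grants gold-token (A7).
Holding gold-token, silver-token, and blue-token grants black-key (A4).
L26 would need red-pass (A10), but red-pass is never granted.
red-pass would need red-key and black-permit (A5), but red-key is never granted.
black-key: reached.
blue-token: reached.
No rule produces gold-permit, and it is not given.
Reached: black-key and blue-token — 2 of the 5.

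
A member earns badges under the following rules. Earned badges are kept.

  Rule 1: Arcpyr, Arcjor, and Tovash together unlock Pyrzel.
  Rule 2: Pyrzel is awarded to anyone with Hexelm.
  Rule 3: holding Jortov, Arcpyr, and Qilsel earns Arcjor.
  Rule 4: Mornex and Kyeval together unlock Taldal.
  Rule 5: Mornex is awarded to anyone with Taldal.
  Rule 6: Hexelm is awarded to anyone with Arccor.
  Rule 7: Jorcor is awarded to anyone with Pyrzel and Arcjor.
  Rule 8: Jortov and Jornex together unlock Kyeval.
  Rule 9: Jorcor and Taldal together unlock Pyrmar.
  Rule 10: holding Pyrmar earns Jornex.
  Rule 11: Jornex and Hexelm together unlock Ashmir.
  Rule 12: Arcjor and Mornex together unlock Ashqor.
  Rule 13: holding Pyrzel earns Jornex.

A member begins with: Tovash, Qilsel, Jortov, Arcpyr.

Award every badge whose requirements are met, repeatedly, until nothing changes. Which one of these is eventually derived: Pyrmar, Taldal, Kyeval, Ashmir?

Kyeval

With Jortov, Arcpyr, and Qilsel, Arcjor is earned (Rule 3).
With Arcpyr, Arcjor, and Tovash, Pyrzel is earned (Rule 1).
With Pyrzel, Jornex is earned (Rule 13).
With Jortov and Jornex, Kyeval is earned (Rule 8).
Pyrmar would need Jorcor and Taldal (Rule 9), but Taldal is never earned. Ashmir would need Jornex and Hexelm (Rule 11), but Hexelm is never earned. Taldal would need Mornex and Kyeval (Rule 4), but Mornex is never earned.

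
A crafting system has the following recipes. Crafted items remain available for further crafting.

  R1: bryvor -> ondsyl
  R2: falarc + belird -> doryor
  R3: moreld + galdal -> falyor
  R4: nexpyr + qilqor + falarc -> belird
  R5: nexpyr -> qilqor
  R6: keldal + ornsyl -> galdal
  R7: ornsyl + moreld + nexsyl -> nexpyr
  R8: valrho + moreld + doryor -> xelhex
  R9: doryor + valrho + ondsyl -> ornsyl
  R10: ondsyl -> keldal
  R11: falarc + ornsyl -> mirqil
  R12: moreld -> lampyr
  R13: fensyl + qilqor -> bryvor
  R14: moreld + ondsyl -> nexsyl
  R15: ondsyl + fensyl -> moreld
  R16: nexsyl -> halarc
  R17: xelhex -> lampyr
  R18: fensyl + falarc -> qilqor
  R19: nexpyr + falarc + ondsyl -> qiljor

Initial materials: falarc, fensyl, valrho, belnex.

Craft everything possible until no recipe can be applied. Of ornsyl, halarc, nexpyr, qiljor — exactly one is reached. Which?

halarc

Using R18, fensyl and falarc make qilqor.
fensyl + qilqor -> bryvor (R13).
bryvor -> ondsyl (R1).
ondsyl + fensyl -> moreld (R15).
Using R14, moreld and ondsyl make nexsyl.
nexsyl -> halarc (R16).
ornsyl would need doryor, valrho, and ondsyl (R9), but doryor is never obtained. nexpyr would need ornsyl, moreld, and nexsyl (R7), but ornsyl is never obtained. qiljor would need nexpyr, falarc, and ondsyl (R19), but nexpyr is never obtained.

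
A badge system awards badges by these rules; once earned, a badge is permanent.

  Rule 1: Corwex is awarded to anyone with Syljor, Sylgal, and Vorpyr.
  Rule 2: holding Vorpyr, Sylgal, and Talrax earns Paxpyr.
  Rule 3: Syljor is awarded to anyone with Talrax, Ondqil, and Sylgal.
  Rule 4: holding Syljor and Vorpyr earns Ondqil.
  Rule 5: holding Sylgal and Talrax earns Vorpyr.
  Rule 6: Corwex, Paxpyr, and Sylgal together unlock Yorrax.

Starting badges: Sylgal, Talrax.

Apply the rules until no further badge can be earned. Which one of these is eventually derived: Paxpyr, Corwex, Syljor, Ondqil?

With Sylgal and Talrax, Vorpyr is earned (Rule 5).
With Vorpyr, Sylgal, and Talrax, Paxpyr is earned (Rule 2).
Corwex would need Syljor, Sylgal, and Vorpyr (Rule 1), but Syljor is never earned. Ondqil would need Syljor and Vorpyr (Rule 4), but Syljor is never earned. Syljor would need Talrax, Ondqil, and Sylgal (Rule 3), but Ondqil is never earned.

Paxpyr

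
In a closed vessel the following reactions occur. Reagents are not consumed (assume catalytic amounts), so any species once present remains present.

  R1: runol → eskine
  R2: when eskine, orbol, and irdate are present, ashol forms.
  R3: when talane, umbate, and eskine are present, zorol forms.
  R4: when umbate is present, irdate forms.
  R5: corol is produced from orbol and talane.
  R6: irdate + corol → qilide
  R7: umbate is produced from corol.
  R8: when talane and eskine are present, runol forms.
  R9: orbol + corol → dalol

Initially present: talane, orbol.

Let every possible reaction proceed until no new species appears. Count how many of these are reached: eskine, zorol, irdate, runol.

orbol and talane present → corol forms (R5).
corol present → umbate forms (R7).
umbate present → irdate forms (R4).
eskine would need runol (R1), but runol never forms.
zorol would need talane, umbate, and eskine (R3), but eskine never forms.
irdate: reached.
runol would need talane and eskine (R8), but eskine never forms.
Reached: irdate — 1 of the 4.

1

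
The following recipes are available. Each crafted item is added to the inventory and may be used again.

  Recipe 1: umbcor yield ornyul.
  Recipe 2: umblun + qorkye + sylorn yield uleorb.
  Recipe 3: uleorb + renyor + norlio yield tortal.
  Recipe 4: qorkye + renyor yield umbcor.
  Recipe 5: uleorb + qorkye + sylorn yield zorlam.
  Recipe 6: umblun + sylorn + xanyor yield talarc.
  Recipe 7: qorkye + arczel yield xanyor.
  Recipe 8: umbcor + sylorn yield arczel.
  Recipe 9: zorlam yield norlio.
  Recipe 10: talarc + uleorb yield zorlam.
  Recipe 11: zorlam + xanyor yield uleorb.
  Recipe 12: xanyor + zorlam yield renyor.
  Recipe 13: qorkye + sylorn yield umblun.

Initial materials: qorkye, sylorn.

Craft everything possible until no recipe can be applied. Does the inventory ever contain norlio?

qorkye + sylorn → umblun (Recipe 13).
Using Recipe 2, umblun, qorkye, and sylorn make uleorb.
uleorb + qorkye + sylorn → zorlam (Recipe 5).
zorlam → norlio (Recipe 9).

Yes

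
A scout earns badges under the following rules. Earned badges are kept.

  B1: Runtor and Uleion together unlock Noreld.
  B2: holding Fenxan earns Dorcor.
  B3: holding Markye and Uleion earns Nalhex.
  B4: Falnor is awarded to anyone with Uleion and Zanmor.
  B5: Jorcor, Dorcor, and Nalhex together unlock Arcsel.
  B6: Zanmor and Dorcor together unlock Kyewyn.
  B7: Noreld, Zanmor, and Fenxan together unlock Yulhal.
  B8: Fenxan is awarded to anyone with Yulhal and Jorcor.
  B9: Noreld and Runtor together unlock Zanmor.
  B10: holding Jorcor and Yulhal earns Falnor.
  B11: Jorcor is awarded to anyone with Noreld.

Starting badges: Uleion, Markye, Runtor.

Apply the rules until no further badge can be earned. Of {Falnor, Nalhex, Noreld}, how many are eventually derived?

With Runtor and Uleion, Noreld is earned (B1).
With Markye and Uleion, Nalhex is earned (B3).
With Noreld and Runtor, Zanmor is earned (B9).
With Uleion and Zanmor, Falnor is earned (B4).
Falnor: reached.
Nalhex: reached.
Noreld: reached.
All 3 are reached.

3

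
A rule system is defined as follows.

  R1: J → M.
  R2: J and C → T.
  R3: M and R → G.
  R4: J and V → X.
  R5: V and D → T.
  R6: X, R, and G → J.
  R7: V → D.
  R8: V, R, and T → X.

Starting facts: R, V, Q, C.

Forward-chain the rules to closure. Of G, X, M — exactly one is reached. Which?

X

From V, R7 gives D.
From V and D, R5 gives T.
V, R, and T hold, so X follows (R8).
M would need J (R1), but J is never established. G would need M and R (R3), but M is never established.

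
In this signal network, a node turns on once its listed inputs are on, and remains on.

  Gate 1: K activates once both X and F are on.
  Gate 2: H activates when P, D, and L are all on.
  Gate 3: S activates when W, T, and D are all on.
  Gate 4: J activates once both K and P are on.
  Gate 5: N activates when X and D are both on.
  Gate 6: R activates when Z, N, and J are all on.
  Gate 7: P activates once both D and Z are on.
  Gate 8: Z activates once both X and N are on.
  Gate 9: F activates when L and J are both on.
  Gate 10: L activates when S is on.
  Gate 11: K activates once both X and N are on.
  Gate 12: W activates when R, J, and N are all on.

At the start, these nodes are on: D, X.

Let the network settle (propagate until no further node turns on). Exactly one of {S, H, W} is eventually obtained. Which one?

W

X and D are on, so N activates (Gate 5).
Gate 11: X and N on → K on.
Gate 8: X and N on → Z on.
D and Z are on, so P activates (Gate 7).
Gate 4: K and P on → J on.
Gate 6: Z, N, and J on → R on.
R, J, and N are on, so W activates (Gate 12).
S would need W, T, and D (Gate 3), but T never turns on. H would need P, D, and L (Gate 2), but L never turns on.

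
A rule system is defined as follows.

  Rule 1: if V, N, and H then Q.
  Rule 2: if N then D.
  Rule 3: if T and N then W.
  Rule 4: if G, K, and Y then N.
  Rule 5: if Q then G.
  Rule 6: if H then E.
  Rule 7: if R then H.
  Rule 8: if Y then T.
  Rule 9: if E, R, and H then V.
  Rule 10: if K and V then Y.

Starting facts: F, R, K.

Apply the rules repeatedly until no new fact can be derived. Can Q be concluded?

No

Q would need V, N, and H (Rule 1), but N is never established.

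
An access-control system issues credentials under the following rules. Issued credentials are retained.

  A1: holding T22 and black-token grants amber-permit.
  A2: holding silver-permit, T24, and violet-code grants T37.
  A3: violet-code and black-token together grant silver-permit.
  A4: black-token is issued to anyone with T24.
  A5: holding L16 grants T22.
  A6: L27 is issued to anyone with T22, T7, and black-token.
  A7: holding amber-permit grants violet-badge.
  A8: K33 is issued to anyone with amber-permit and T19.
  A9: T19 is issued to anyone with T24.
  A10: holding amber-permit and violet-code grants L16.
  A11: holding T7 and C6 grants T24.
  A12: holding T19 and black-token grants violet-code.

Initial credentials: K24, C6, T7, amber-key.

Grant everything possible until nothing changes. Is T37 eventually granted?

Holding T7 and C6 grants T24 (A11).
Holding T24 grants black-token (A4).
Holding T24 grants T19 (A9).
Holding T19 and black-token grants violet-code (A12).
Holding violet-code and black-token grants silver-permit (A3).
Holding silver-permit, T24, and violet-code grants T37 (A2).

Yes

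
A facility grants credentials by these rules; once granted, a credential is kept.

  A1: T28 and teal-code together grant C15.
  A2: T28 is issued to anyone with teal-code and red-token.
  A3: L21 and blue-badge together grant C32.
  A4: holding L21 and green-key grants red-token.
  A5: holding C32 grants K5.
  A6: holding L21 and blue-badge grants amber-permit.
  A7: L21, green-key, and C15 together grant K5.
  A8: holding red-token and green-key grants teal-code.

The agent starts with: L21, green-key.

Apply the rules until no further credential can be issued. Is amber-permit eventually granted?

amber-permit would need L21 and blue-badge (A6), but blue-badge is never granted.

No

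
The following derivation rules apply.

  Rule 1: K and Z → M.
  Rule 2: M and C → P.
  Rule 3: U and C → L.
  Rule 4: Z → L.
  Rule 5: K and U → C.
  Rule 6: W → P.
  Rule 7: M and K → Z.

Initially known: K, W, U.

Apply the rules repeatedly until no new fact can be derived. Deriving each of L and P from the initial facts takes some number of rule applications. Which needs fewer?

P

P: W holds, so P follows (Rule 6). [1 rule application]
L: K and U hold, so C follows (Rule 5). U and C hold, so L follows (Rule 3). [2 rule applications]
P needs fewer.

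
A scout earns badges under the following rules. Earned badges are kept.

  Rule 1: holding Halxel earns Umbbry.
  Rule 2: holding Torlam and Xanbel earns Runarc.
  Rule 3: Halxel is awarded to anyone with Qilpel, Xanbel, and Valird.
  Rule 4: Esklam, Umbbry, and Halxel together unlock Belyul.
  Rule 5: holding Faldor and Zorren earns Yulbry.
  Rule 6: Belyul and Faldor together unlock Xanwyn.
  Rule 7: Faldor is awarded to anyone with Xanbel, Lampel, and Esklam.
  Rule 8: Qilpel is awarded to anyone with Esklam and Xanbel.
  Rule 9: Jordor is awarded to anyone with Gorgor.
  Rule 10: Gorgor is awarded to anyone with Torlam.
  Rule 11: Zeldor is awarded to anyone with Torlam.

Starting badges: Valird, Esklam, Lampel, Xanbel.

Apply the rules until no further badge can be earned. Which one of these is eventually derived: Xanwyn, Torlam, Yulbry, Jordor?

With Xanbel, Lampel, and Esklam, Faldor is earned (Rule 7).
With Esklam and Xanbel, Qilpel is earned (Rule 8).
With Qilpel, Xanbel, and Valird, Halxel is earned (Rule 3).
With Halxel, Umbbry is earned (Rule 1).
With Esklam, Umbbry, and Halxel, Belyul is earned (Rule 4).
With Belyul and Faldor, Xanwyn is earned (Rule 6).
Jordor would need Gorgor (Rule 9), but Gorgor is never earned. No rule produces Torlam, and it is not given. Yulbry would need Faldor and Zorren (Rule 5), but Zorren is never earned.

Xanwyn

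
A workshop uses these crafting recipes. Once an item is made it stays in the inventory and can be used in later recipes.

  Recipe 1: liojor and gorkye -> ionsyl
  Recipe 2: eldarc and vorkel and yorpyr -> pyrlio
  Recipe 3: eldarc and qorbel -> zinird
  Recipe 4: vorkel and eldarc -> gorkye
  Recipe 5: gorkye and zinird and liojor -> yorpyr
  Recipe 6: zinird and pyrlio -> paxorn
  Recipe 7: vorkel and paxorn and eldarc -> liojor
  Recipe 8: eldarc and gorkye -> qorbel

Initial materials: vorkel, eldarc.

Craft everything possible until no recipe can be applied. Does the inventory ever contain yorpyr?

No

yorpyr would need gorkye, zinird, and liojor (Recipe 5), but liojor is never obtained.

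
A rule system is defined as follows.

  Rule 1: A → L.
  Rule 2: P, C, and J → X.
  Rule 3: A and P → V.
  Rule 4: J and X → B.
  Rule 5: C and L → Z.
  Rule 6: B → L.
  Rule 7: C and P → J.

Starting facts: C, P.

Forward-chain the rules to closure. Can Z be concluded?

C and P hold, so J follows (Rule 7).
From P, C, and J, Rule 2 gives X.
J and X hold, so B follows (Rule 4).
B holds, so L follows (Rule 6).
C and L hold, so Z follows (Rule 5).

Yes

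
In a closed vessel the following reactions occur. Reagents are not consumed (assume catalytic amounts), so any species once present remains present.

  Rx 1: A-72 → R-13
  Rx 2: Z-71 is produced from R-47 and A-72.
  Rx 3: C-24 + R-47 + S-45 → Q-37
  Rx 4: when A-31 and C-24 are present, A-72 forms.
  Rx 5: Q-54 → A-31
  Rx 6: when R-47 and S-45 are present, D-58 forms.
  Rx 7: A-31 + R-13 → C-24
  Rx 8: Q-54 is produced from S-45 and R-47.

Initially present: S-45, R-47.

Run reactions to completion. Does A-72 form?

A-72 would need A-31 and C-24 (Rx 4), but C-24 never forms.

No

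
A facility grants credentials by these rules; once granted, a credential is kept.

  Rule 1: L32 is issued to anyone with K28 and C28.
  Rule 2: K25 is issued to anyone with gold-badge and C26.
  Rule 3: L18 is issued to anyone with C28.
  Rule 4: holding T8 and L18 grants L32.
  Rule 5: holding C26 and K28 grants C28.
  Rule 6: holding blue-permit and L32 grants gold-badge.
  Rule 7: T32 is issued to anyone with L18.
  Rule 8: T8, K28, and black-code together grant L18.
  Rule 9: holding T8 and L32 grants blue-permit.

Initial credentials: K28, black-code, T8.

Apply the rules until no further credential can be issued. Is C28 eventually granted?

No

C28 would need C26 and K28 (Rule 5), but C26 is never granted.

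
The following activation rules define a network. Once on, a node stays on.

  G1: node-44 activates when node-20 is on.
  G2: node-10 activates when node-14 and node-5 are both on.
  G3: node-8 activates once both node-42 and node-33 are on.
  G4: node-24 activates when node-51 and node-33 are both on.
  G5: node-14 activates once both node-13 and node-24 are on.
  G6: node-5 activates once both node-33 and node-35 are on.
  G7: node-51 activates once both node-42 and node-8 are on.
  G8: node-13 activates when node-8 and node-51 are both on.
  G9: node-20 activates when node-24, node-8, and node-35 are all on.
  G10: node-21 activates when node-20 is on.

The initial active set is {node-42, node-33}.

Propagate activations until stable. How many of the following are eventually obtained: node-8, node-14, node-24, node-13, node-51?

node-42 and node-33 are on, so node-8 activates (G3).
G7: node-42 and node-8 on → node-51 on.
node-8 and node-51 are on, so node-13 activates (G8).
G4: node-51 and node-33 on → node-24 on.
node-13 and node-24 are on, so node-14 activates (G5).
node-8: reached.
node-14: reached.
node-24: reached.
node-13: reached.
node-51: reached.
All 5 are reached.

5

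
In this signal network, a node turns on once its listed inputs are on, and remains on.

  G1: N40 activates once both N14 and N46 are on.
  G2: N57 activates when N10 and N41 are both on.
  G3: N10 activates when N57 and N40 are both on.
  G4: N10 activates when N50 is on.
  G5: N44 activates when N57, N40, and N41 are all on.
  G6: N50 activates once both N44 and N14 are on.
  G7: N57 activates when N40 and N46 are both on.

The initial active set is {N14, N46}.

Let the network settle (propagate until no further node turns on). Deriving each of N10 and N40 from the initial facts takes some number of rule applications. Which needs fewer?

N40

N40: G1: N14 and N46 on → N40 on. [1 rule application]
N10: N14 and N46 are on, so N40 activates (G1). N40 and N46 are on, so N57 activates (G7). G3: N57 and N40 on → N10 on. [3 rule applications]
N40 needs fewer.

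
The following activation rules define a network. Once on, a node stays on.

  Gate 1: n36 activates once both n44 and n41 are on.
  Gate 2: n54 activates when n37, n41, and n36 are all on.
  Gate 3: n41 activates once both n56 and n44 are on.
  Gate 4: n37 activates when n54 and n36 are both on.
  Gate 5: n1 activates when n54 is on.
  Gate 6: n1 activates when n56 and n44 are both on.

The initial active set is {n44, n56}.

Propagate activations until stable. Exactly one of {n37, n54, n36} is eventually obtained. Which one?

n36

Gate 3: n56 and n44 on → n41 on.
Gate 1: n44 and n41 on → n36 on.
n37 would need n54 and n36 (Gate 4), but n54 never turns on. n54 would need n37, n41, and n36 (Gate 2), but n37 never turns on.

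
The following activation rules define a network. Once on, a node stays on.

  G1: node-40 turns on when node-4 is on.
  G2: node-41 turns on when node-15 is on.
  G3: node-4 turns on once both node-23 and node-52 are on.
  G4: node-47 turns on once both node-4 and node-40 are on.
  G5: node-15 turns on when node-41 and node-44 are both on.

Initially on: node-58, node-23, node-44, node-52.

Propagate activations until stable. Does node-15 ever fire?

node-15 would need node-41 and node-44 (G5), but node-41 never turns on.

No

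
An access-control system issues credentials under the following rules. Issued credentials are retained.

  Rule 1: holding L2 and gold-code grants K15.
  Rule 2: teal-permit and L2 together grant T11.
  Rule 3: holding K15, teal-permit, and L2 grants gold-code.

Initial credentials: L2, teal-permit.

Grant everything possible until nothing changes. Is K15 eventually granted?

No

K15 would need L2 and gold-code (Rule 1), but gold-code is never granted.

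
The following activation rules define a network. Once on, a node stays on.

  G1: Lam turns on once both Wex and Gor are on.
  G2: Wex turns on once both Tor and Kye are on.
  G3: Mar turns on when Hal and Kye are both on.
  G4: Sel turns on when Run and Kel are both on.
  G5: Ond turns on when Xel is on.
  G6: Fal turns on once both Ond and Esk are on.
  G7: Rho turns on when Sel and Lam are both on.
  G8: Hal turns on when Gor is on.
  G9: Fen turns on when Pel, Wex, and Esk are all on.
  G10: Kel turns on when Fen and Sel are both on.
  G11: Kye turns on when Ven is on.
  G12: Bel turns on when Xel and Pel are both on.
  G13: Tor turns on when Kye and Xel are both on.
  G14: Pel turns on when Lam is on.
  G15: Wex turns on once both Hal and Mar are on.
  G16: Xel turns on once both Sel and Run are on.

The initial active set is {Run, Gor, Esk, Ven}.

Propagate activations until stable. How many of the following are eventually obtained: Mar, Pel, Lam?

G8: Gor on → Hal on.
Ven is on, so Kye turns on (G11).
G3: Hal and Kye on → Mar on.
Hal and Mar are on, so Wex turns on (G15).
Wex and Gor are on, so Lam turns on (G1).
G14: Lam on → Pel on.
Mar: reached.
Pel: reached.
Lam: reached.
All 3 are reached.

3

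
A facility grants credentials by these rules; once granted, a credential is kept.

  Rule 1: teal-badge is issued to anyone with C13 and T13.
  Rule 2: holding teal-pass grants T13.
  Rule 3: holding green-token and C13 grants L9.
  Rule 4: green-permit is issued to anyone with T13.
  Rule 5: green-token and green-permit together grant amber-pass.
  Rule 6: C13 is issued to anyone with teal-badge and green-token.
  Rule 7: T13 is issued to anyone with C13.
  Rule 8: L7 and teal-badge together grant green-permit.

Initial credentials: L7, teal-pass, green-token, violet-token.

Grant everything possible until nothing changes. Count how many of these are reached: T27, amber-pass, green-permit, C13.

2

Holding teal-pass grants T13 (Rule 2).
Holding T13 grants green-permit (Rule 4).
Holding green-token and green-permit grants amber-pass (Rule 5).
No rule produces T27, and it is not given.
amber-pass: reached.
green-permit: reached.
C13 would need teal-badge and green-token (Rule 6), but teal-badge is never granted.
Reached: amber-pass and green-permit — 2 of the 4.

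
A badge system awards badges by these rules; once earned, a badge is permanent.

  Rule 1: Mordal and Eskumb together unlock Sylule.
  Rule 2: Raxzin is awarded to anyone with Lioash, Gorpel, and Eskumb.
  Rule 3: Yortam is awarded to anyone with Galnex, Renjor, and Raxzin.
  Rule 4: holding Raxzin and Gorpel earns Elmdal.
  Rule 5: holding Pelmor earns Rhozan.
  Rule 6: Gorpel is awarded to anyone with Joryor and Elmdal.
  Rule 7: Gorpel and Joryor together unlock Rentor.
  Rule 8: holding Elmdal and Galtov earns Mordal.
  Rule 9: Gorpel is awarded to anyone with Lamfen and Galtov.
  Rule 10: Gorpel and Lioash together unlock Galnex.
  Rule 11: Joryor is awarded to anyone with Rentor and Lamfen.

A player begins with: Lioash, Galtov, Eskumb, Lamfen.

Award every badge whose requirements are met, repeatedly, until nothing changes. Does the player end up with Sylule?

Yes

With Lamfen and Galtov, Gorpel is earned (Rule 9).
With Lioash, Gorpel, and Eskumb, Raxzin is earned (Rule 2).
With Raxzin and Gorpel, Elmdal is earned (Rule 4).
With Elmdal and Galtov, Mordal is earned (Rule 8).
With Mordal and Eskumb, Sylule is earned (Rule 1).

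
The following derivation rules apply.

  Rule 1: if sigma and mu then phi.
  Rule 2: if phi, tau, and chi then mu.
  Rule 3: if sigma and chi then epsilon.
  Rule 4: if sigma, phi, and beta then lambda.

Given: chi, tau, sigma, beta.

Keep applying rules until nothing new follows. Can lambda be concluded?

No

lambda would need sigma, phi, and beta (Rule 4), but phi is never established.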